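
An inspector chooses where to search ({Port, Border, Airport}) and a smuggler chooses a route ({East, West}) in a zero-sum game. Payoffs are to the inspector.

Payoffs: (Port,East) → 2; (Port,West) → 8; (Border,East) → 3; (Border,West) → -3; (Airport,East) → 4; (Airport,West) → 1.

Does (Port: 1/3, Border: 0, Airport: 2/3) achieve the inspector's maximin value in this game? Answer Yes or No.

Yes

Against East this mix gives (1/3)·2 + (2/3)·4 = 10/3.
Against West this mix gives (1/3)·8 + (2/3)·1 = 10/3.
All of the smuggler's active replies (East, West) yield 10/3, and no column does worse for the inspector. The mix makes the smuggler indifferent and guarantees 10/3, so it is optimal.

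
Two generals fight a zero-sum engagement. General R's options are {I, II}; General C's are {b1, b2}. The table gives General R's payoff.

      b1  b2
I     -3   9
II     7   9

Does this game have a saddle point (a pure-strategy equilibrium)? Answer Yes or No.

Yes

Row minima: I → -3, II → 7; maximin = 7.
Column maxima: b1 → 7, b2 → 9; minimax = 7.
maximin = minimax = 7, so a saddle point exists.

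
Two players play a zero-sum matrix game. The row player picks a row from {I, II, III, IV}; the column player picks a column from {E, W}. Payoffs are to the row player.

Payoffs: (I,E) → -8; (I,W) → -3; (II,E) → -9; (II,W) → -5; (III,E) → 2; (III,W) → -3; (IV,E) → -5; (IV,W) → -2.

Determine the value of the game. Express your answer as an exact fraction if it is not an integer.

-19/8

Row minima: I → -8, II → -9, III → -3, IV → -5; maximin = -3.
Column maxima: E → 2, W → -2; minimax = -2.
-3 ≠ -2, so there is no saddle point; optimal play is mixed.
I is strictly dominated by IV, so the row player never plays it.
II is strictly dominated by III, so the row player never plays it.
On the remaining 2×2 (III, IV vs E, W):
Let the row player play III with probability p. Expected payoff against E: 2p + (-5)(1−p) = 7p − 5; against W: (-3)p + (-2)(1−p) = −p − 2.
Setting these equal: 7p − 5 = −p − 2 ⇒ 8p = 3 ⇒ p = 3/8, and the value is (7)·(3/8) − 5 = -19/8.
For the column player: with q = P(E), equating III's and IV's payoffs gives 5q − 3 = −3q − 2 ⇒ q = 1/8.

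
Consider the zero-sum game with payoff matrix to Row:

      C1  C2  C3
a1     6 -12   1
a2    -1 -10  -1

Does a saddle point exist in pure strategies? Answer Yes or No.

Yes

Row minima: a1 → -12, a2 → -10; maximin = -10.
Column maxima: C1 → 6, C2 → -10, C3 → 1; minimax = -10.
maximin = minimax = -10, so a saddle point exists.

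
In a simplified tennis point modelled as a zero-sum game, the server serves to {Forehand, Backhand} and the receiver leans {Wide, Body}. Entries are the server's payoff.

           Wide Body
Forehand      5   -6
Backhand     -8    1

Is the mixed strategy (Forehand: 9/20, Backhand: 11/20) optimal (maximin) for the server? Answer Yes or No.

Yes

Against Wide this mix gives (9/20)·5 + (11/20)·(-8) = -43/20.
Against Body this mix gives (9/20)·(-6) + (11/20)·1 = -43/20.
All of the receiver's active replies (Wide, Body) yield -43/20, and no column does worse for the server. The mix makes the receiver indifferent and guarantees -43/20, so it is optimal.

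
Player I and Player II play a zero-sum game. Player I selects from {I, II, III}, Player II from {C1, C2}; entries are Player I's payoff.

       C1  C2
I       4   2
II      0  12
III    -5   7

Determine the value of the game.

24/7

Row minima: I → 2, II → 0, III → -5; maximin = 2.
Column maxima: C1 → 4, C2 → 12; minimax = 4.
2 ≠ 4, so there is no saddle point; optimal play is mixed.
III is strictly dominated by II, so Player I never plays it.
On the remaining 2×2 (I, II vs C1, C2):
Let Player I play I with probability p. Expected payoff against C1: 4p + 0(1−p) = 4p; against C2: 2p + 12(1−p) = −10p + 12.
Setting these equal: 4p = −10p + 12 ⇒ 14p = 12 ⇒ p = 6/7, and the value is (4)·(6/7) = 24/7.
For Player II: with q = P(C1), equating I's and II's payoffs gives 2q + 2 = −12q + 12 ⇒ q = 5/7.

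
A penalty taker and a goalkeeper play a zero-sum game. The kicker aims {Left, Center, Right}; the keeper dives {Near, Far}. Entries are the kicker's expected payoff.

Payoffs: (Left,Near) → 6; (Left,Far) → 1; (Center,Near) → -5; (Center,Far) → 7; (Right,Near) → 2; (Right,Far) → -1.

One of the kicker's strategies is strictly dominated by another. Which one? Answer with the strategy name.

Left gives a strictly higher payoff than Right against every column: 6 > 2, 1 > -1.
So Right is strictly dominated and the kicker never plays it.

Right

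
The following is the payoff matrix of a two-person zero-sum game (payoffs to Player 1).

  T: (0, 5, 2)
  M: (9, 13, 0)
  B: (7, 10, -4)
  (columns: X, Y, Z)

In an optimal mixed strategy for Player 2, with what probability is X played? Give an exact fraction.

Row minima: T → 0, M → 0, B → -4; maximin = 0.
Column maxima: X → 9, Y → 13, Z → 2; minimax = 2.
0 ≠ 2, so there is no saddle point; optimal play is mixed.
B is strictly dominated by M, so Player 1 never plays it.
Y is strictly dominated by X (it gives Player 1 strictly more in every row), so Player 2 never plays it.
On the remaining 2×2 (T, M vs X, Z):
Let Player 1 play T with probability p. Expected payoff against X: 0p + 9(1−p) = −9p + 9; against Z: 2p + 0(1−p) = 2p.
Setting these equal: −9p + 9 = 2p ⇒ −11p = -9 ⇒ p = 9/11, and the value is (-9)·(9/11) + 9 = 18/11.
For Player 2: with q = P(X), equating T's and M's payoffs gives −2q + 2 = 9q ⇒ q = 2/11.

2/11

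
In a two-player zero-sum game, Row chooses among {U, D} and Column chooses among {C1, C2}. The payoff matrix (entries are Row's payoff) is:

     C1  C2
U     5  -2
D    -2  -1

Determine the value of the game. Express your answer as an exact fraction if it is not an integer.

-9/8

Row minima: U → -2, D → -2; maximin = -2.
Column maxima: C1 → 5, C2 → -1; minimax = -1.
-2 ≠ -1, so there is no saddle point; optimal play is mixed.
Let Row play U with probability p. Expected payoff against C1: 5p + (-2)(1−p) = 7p − 2; against C2: (-2)p + (-1)(1−p) = −p − 1.
Setting these equal: 7p − 2 = −p − 1 ⇒ 8p = 1 ⇒ p = 1/8, and the value is (7)·(1/8) − 2 = -9/8.
For Column: with q = P(C1), equating U's and D's payoffs gives 7q − 2 = −q − 1 ⇒ q = 1/8.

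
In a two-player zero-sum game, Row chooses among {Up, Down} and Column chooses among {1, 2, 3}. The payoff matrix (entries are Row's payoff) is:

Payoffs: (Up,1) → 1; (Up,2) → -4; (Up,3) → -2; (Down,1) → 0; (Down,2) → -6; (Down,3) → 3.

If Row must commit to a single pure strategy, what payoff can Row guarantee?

Row minima: Up → -4, Down → -6.
The best of these is -4.

-4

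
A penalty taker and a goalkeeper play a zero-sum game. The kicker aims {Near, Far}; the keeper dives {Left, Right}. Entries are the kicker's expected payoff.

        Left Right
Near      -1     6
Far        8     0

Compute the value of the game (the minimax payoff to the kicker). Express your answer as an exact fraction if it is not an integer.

16/5

Row minima: Near → -1, Far → 0; maximin = 0.
Column maxima: Left → 8, Right → 6; minimax = 6.
0 ≠ 6, so there is no saddle point; optimal play is mixed.
Let the kicker play Near with probability p. Expected payoff against Left: (-1)p + 8(1−p) = −9p + 8; against Right: 6p + 0(1−p) = 6p.
Setting these equal: −9p + 8 = 6p ⇒ −15p = -8 ⇒ p = 8/15, and the value is (-9)·(8/15) + 8 = 16/5.
For the keeper: with q = P(Left), equating Near's and Far's payoffs gives −7q + 6 = 8q ⇒ q = 2/5.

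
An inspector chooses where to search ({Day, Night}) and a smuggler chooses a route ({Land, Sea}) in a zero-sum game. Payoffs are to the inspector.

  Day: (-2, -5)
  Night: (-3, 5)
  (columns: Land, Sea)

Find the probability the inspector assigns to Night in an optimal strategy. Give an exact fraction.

3/11

Row minima: Day → -5, Night → -3; maximin = -3.
Column maxima: Land → -2, Sea → 5; minimax = -2.
-3 ≠ -2, so there is no saddle point; optimal play is mixed.
Let the inspector play Day with probability p. Expected payoff against Land: (-2)p + (-3)(1−p) = p − 3; against Sea: (-5)p + 5(1−p) = −10p + 5.
Setting these equal: p − 3 = −10p + 5 ⇒ 11p = 8 ⇒ p = 8/11, and the value is (1)·(8/11) − 3 = -25/11.
For the smuggler: with q = P(Land), equating Day's and Night's payoffs gives 3q − 5 = −8q + 5 ⇒ q = 10/11.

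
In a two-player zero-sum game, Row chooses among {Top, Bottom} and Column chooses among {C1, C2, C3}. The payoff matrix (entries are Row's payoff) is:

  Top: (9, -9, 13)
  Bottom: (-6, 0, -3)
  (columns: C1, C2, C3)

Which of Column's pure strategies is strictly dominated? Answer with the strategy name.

C1 holds Row's payoff strictly below C3 in every row: 9 < 13, -6 < -3.
So C3 is strictly dominated for Column.

C3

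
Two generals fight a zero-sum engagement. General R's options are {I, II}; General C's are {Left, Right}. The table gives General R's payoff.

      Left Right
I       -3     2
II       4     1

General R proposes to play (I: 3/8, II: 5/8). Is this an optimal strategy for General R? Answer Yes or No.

Against Left this mix gives (3/8)·(-3) + (5/8)·4 = 11/8.
Against Right this mix gives (3/8)·2 + (5/8)·1 = 11/8.
All of General C's active replies (Left, Right) yield 11/8, and no column does worse for General R. The mix makes General C indifferent and guarantees 11/8, so it is optimal.

Yes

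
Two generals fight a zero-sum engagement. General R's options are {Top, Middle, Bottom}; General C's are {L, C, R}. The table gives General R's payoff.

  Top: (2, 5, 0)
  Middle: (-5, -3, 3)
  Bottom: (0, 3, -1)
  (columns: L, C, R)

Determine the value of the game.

3/5

Row minima: Top → 0, Middle → -5, Bottom → -1; maximin = 0.
Column maxima: L → 2, C → 5, R → 3; minimax = 2.
0 ≠ 2, so there is no saddle point; optimal play is mixed.
Bottom is strictly dominated by Top, so General R never plays it.
C is strictly dominated by L (it gives General R strictly more in every row), so General C never plays it.
On the remaining 2×2 (Top, Middle vs L, R):
Let General R play Top with probability p. Expected payoff against L: 2p + (-5)(1−p) = 7p − 5; against R: 0p + 3(1−p) = −3p + 3.
Setting these equal: 7p − 5 = −3p + 3 ⇒ 10p = 8 ⇒ p = 4/5, and the value is (7)·(4/5) − 5 = 3/5.
For General C: with q = P(L), equating Top's and Middle's payoffs gives 2q = −8q + 3 ⇒ q = 3/10.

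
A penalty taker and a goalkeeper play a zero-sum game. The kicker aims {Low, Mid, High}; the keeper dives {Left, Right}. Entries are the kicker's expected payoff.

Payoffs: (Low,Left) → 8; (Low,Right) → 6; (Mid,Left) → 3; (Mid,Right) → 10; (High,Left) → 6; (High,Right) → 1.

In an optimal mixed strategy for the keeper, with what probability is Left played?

4/9

Row minima: Low → 6, Mid → 3, High → 1; maximin = 6.
Column maxima: Left → 8, Right → 10; minimax = 8.
6 ≠ 8, so there is no saddle point; optimal play is mixed.
High is strictly dominated by Low, so the kicker never plays it.
On the remaining 2×2 (Low, Mid vs Left, Right):
Let the kicker play Low with probability p. Expected payoff against Left: 8p + 3(1−p) = 5p + 3; against Right: 6p + 10(1−p) = −4p + 10.
Setting these equal: 5p + 3 = −4p + 10 ⇒ 9p = 7 ⇒ p = 7/9, and the value is (5)·(7/9) + 3 = 62/9.
For the keeper: with q = P(Left), equating Low's and Mid's payoffs gives 2q + 6 = −7q + 10 ⇒ q = 4/9.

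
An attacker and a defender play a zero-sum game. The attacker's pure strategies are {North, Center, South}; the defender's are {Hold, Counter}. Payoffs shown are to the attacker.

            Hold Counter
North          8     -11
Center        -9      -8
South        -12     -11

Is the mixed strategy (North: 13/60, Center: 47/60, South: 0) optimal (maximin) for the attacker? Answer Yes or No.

No

Against Hold this mix gives (13/60)·8 + (47/60)·(-9) = -319/60.
Against Counter this mix gives (13/60)·(-11) + (47/60)·(-8) = -173/20.
The defender will play Counter, holding the attacker to -173/20. Shifting weight toward the row that does better against Counter would raise this floor (the equalizing mix achieves -163/20 against both Counter and Hold), so the proposed strategy is not optimal.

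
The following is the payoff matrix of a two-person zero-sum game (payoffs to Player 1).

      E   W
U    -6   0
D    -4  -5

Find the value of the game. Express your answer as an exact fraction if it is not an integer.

-30/7

Row minima: U → -6, D → -5; maximin = -5.
Column maxima: E → -4, W → 0; minimax = -4.
-5 ≠ -4, so there is no saddle point; optimal play is mixed.
Let Player 1 play U with probability p. Expected payoff against E: (-6)p + (-4)(1−p) = −2p − 4; against W: 0p + (-5)(1−p) = 5p − 5.
Setting these equal: −2p − 4 = 5p − 5 ⇒ −7p = -1 ⇒ p = 1/7, and the value is (-2)·(1/7) − 4 = -30/7.
For Player 2: with q = P(E), equating U's and D's payoffs gives −6q = q − 5 ⇒ q = 5/7.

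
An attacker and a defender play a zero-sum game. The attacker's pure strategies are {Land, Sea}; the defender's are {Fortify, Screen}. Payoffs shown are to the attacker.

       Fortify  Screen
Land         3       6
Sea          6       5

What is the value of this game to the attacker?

Row minima: Land → 3, Sea → 5; maximin = 5.
Column maxima: Fortify → 6, Screen → 6; minimax = 6.
5 ≠ 6, so there is no saddle point; optimal play is mixed.
Let the attacker play Land with probability p. Expected payoff against Fortify: 3p + 6(1−p) = −3p + 6; against Screen: 6p + 5(1−p) = p + 5.
Setting these equal: −3p + 6 = p + 5 ⇒ −4p = -1 ⇒ p = 1/4, and the value is (-3)·(1/4) + 6 = 21/4.
For the defender: with q = P(Fortify), equating Land's and Sea's payoffs gives −3q + 6 = q + 5 ⇒ q = 1/4.

21/4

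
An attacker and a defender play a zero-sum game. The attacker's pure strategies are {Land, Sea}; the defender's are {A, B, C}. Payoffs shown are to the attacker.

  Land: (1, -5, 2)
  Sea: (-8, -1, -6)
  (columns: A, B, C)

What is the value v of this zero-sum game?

Row minima: Land → -5, Sea → -8; maximin = -5.
Column maxima: A → 1, B → -1, C → 2; minimax = -1.
-5 ≠ -1, so there is no saddle point; optimal play is mixed.
C is strictly dominated by A (it gives the attacker strictly more in every row), so the defender never plays it.
On the remaining 2×2 (Land, Sea vs A, B):
Let the attacker play Land with probability p. Expected payoff against A: 1p + (-8)(1−p) = 9p − 8; against B: (-5)p + (-1)(1−p) = −4p − 1.
Setting these equal: 9p − 8 = −4p − 1 ⇒ 13p = 7 ⇒ p = 7/13, and the value is (9)·(7/13) − 8 = -41/13.
For the defender: with q = P(A), equating Land's and Sea's payoffs gives 6q − 5 = −7q − 1 ⇒ q = 4/13.

-41/13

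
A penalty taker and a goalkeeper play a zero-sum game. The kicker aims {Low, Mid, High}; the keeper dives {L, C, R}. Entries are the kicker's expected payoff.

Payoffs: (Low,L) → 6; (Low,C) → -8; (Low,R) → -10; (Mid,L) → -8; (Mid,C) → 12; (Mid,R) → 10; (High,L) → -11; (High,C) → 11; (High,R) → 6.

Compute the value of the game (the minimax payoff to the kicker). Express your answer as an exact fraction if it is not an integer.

-10/17

Row minima: Low → -10, Mid → -8, High → -11; maximin = -8.
Column maxima: L → 6, C → 12, R → 10; minimax = 6.
-8 ≠ 6, so there is no saddle point; optimal play is mixed.
High is strictly dominated by Mid, so the kicker never plays it.
C is strictly dominated by R (it gives the kicker strictly more in every row), so the keeper never plays it.
On the remaining 2×2 (Low, Mid vs L, R):
Let the kicker play Low with probability p. Expected payoff against L: 6p + (-8)(1−p) = 14p − 8; against R: (-10)p + 10(1−p) = −20p + 10.
Setting these equal: 14p − 8 = −20p + 10 ⇒ 34p = 18 ⇒ p = 9/17, and the value is (14)·(9/17) − 8 = -10/17.
For the keeper: with q = P(L), equating Low's and Mid's payoffs gives 16q − 10 = −18q + 10 ⇒ q = 10/17.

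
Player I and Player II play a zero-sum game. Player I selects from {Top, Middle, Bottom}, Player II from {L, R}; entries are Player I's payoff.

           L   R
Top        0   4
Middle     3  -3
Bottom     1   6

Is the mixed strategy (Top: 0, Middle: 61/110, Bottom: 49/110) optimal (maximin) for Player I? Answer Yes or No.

Against L this mix gives (61/110)·3 + (49/110)·1 = 116/55.
Against R this mix gives (61/110)·(-3) + (49/110)·6 = 111/110.
Player II will play R, holding Player I to 111/110. Shifting weight toward the row that does better against R would raise this floor (the equalizing mix achieves 21/11 against both R and L), so the proposed strategy is not optimal.

No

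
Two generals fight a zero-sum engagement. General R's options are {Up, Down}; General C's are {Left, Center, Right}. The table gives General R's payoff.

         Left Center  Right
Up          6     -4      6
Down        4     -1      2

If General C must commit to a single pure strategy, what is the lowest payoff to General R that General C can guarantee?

-1

Column maxima: Left → 6, Center → -1, Right → 6.
The smallest of these is -1.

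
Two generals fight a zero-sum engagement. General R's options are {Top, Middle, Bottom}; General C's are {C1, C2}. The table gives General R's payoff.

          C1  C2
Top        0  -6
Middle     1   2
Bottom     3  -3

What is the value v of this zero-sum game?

Row minima: Top → -6, Middle → 1, Bottom → -3; maximin = 1.
Column maxima: C1 → 3, C2 → 2; minimax = 2.
1 ≠ 2, so there is no saddle point; optimal play is mixed.
Top is strictly dominated by Middle, so General R never plays it.
On the remaining 2×2 (Middle, Bottom vs C1, C2):
Let General R play Middle with probability p. Expected payoff against C1: 1p + 3(1−p) = −2p + 3; against C2: 2p + (-3)(1−p) = 5p − 3.
Setting these equal: −2p + 3 = 5p − 3 ⇒ −7p = -6 ⇒ p = 6/7, and the value is (-2)·(6/7) + 3 = 9/7.
For General C: with q = P(C1), equating Middle's and Bottom's payoffs gives −q + 2 = 6q − 3 ⇒ q = 5/7.

9/7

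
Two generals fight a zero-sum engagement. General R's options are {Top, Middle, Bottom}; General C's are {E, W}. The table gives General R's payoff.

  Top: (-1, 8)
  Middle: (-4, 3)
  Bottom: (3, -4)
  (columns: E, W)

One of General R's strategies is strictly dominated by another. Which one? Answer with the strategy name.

Top gives a strictly higher payoff than Middle against every column: -1 > -4, 8 > 3.
So Middle is strictly dominated and General R never plays it.

Middle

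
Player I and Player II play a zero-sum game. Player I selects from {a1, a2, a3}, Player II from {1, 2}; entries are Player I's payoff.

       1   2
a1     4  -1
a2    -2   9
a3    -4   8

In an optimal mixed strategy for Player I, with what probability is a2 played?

Row minima: a1 → -1, a2 → -2, a3 → -4; maximin = -1.
Column maxima: 1 → 4, 2 → 9; minimax = 4.
-1 ≠ 4, so there is no saddle point; optimal play is mixed.
a3 is strictly dominated by a2, so Player I never plays it.
On the remaining 2×2 (a1, a2 vs 1, 2):
Let Player I play a1 with probability p. Expected payoff against 1: 4p + (-2)(1−p) = 6p − 2; against 2: (-1)p + 9(1−p) = −10p + 9.
Setting these equal: 6p − 2 = −10p + 9 ⇒ 16p = 11 ⇒ p = 11/16, and the value is (6)·(11/16) − 2 = 17/8.
For Player II: with q = P(1), equating a1's and a2's payoffs gives 5q − 1 = −11q + 9 ⇒ q = 5/8.

5/16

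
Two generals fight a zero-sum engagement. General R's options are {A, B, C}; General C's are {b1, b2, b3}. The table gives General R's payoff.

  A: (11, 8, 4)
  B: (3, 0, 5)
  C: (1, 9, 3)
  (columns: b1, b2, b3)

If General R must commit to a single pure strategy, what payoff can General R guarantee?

Row minima: A → 4, B → 0, C → 1.
The best of these is 4.

4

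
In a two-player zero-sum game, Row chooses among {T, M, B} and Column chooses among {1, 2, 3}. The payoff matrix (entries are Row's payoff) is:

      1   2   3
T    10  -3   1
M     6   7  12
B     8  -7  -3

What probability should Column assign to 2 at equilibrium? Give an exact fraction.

2/7

Row minima: T → -3, M → 6, B → -7; maximin = 6.
Column maxima: 1 → 10, 2 → 7, 3 → 12; minimax = 7.
6 ≠ 7, so there is no saddle point; optimal play is mixed.
B is strictly dominated by T, so Row never plays it.
3 is strictly dominated by 2 (it gives Row strictly more in every row), so Column never plays it.
On the remaining 2×2 (T, M vs 1, 2):
Let Row play T with probability p. Expected payoff against 1: 10p + 6(1−p) = 4p + 6; against 2: (-3)p + 7(1−p) = −10p + 7.
Setting these equal: 4p + 6 = −10p + 7 ⇒ 14p = 1 ⇒ p = 1/14, and the value is (4)·(1/14) + 6 = 44/7.
For Column: with q = P(1), equating T's and M's payoffs gives 13q − 3 = −q + 7 ⇒ q = 5/7.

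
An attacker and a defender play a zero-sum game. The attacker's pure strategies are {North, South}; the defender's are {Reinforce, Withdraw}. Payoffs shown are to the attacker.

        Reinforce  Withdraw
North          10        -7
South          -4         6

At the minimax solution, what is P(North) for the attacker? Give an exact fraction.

10/27

Row minima: North → -7, South → -4; maximin = -4.
Column maxima: Reinforce → 10, Withdraw → 6; minimax = 6.
-4 ≠ 6, so there is no saddle point; optimal play is mixed.
Let the attacker play North with probability p. Expected payoff against Reinforce: 10p + (-4)(1−p) = 14p − 4; against Withdraw: (-7)p + 6(1−p) = −13p + 6.
Setting these equal: 14p − 4 = −13p + 6 ⇒ 27p = 10 ⇒ p = 10/27, and the value is (14)·(10/27) − 4 = 32/27.
For the defender: with q = P(Reinforce), equating North's and South's payoffs gives 17q − 7 = −10q + 6 ⇒ q = 13/27.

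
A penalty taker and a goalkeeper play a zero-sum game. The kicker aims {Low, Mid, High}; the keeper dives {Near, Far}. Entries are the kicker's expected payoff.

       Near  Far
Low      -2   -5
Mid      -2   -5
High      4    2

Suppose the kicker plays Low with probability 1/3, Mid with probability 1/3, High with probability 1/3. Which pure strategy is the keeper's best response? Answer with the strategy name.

Far

If the keeper plays Near, the kicker's expected payoff is (1/3)·(-2) + (1/3)·(-2) + (1/3)·4 = 0.
If the keeper plays Far, the kicker's expected payoff is (1/3)·(-5) + (1/3)·(-5) + (1/3)·2 = -8/3.
The keeper minimizes the kicker's payoff; the smallest is -8/3, so the best response is Far.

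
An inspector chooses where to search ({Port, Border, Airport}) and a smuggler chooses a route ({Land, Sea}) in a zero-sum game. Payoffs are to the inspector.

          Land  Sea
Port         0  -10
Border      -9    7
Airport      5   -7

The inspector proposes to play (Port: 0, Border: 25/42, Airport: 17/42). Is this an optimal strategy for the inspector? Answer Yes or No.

Against Land this mix gives (25/42)·(-9) + (17/42)·5 = -10/3.
Against Sea this mix gives (25/42)·7 + (17/42)·(-7) = 4/3.
The smuggler will play Land, holding the inspector to -10/3. Shifting weight toward the row that does better against Land would raise this floor (the equalizing mix achieves -1 against both Land and Sea), so the proposed strategy is not optimal.

No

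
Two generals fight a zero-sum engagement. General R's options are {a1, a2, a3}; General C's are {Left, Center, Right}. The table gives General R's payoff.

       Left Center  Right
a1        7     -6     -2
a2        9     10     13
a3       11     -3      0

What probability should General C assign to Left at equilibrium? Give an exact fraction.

Row minima: a1 → -6, a2 → 9, a3 → -3; maximin = 9.
Column maxima: Left → 11, Center → 10, Right → 13; minimax = 10.
9 ≠ 10, so there is no saddle point; optimal play is mixed.
a1 is strictly dominated by a2, so General R never plays it.
Right is strictly dominated by Center (it gives General R strictly more in every row), so General C never plays it.
On the remaining 2×2 (a2, a3 vs Left, Center):
Let General R play a2 with probability p. Expected payoff against Left: 9p + 11(1−p) = −2p + 11; against Center: 10p + (-3)(1−p) = 13p − 3.
Setting these equal: −2p + 11 = 13p − 3 ⇒ −15p = -14 ⇒ p = 14/15, and the value is (-2)·(14/15) + 11 = 137/15.
For General C: with q = P(Left), equating a2's and a3's payoffs gives −q + 10 = 14q − 3 ⇒ q = 13/15.

13/15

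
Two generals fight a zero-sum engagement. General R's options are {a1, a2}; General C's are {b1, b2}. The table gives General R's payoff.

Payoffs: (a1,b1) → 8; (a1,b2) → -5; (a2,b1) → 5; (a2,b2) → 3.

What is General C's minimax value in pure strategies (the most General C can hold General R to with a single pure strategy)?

3

Column maxima: b1 → 8, b2 → 3.
The smallest of these is 3.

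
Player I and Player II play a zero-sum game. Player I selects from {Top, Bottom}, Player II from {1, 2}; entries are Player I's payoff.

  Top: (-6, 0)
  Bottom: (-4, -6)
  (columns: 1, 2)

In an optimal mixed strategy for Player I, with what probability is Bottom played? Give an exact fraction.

3/4

Row minima: Top → -6, Bottom → -6; maximin = -6.
Column maxima: 1 → -4, 2 → 0; minimax = -4.
-6 ≠ -4, so there is no saddle point; optimal play is mixed.
Let Player I play Top with probability p. Expected payoff against 1: (-6)p + (-4)(1−p) = −2p − 4; against 2: 0p + (-6)(1−p) = 6p − 6.
Setting these equal: −2p − 4 = 6p − 6 ⇒ −8p = -2 ⇒ p = 1/4, and the value is (-2)·(1/4) − 4 = -9/2.
For Player II: with q = P(1), equating Top's and Bottom's payoffs gives −6q = 2q − 6 ⇒ q = 3/4.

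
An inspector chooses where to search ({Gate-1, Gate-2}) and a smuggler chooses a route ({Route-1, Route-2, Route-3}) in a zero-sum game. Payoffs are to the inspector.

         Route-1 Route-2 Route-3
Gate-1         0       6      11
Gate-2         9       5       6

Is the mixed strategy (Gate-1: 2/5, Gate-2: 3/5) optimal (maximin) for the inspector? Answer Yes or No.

Against Route-1 this mix gives (2/5)·0 + (3/5)·9 = 27/5.
Against Route-2 this mix gives (2/5)·6 + (3/5)·5 = 27/5.
Against Route-3 this mix gives (2/5)·11 + (3/5)·6 = 8.
All of the smuggler's active replies (Route-1, Route-2) yield 27/5, and no column does worse for the inspector. The mix makes the smuggler indifferent and guarantees 27/5, so it is optimal.

Yes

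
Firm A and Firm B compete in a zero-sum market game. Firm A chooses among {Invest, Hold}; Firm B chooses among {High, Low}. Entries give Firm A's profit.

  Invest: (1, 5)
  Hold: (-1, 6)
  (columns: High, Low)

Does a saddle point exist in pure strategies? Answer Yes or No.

Row minima: Invest → 1, Hold → -1; maximin = 1.
Column maxima: High → 1, Low → 6; minimax = 1.
maximin = minimax = 1, so a saddle point exists.

Yes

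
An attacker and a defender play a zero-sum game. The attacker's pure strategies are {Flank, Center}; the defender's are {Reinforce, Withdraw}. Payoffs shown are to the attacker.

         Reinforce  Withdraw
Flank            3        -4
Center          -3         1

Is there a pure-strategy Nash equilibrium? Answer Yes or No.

No

Row minima: Flank → -4, Center → -3; maximin = -3.
Column maxima: Reinforce → 3, Withdraw → 1; minimax = 1.
-3 ≠ 1, so no pure-strategy equilibrium exists.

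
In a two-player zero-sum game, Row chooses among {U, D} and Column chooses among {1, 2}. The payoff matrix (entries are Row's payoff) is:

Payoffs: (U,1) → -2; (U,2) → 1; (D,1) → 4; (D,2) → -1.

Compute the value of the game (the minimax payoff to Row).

Row minima: U → -2, D → -1; maximin = -1.
Column maxima: 1 → 4, 2 → 1; minimax = 1.
-1 ≠ 1, so there is no saddle point; optimal play is mixed.
Let Row play U with probability p. Expected payoff against 1: (-2)p + 4(1−p) = −6p + 4; against 2: 1p + (-1)(1−p) = 2p − 1.
Setting these equal: −6p + 4 = 2p − 1 ⇒ −8p = -5 ⇒ p = 5/8, and the value is (-6)·(5/8) + 4 = 1/4.
For Column: with q = P(1), equating U's and D's payoffs gives −3q + 1 = 5q − 1 ⇒ q = 1/4.

1/4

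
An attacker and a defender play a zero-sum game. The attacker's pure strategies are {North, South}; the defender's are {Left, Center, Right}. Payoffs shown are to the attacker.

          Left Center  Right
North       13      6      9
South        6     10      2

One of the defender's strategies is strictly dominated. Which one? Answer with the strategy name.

Right holds the attacker's payoff strictly below Left in every row: 9 < 13, 2 < 6.
So Left is strictly dominated for the defender.

Left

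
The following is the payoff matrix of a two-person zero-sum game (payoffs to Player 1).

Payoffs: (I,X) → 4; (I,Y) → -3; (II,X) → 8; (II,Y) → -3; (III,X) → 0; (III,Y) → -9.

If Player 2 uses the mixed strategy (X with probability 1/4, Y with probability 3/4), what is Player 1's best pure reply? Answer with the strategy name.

Expected payoff of I: (1/4)·4 + (3/4)·(-3) = -5/4.
Expected payoff of II: (1/4)·8 + (3/4)·(-3) = -1/4.
Expected payoff of III: (1/4)·0 + (3/4)·(-9) = -27/4.
The largest is -1/4, so Player 1's best response is II.

II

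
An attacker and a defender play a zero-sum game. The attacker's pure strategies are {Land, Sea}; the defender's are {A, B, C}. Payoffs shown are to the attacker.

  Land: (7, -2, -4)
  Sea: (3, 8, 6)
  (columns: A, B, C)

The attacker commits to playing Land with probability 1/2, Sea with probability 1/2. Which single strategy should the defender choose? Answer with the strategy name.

If the defender plays A, the attacker's expected payoff is (1/2)·7 + (1/2)·3 = 5.
If the defender plays B, the attacker's expected payoff is (1/2)·(-2) + (1/2)·8 = 3.
If the defender plays C, the attacker's expected payoff is (1/2)·(-4) + (1/2)·6 = 1.
The defender minimizes the attacker's payoff; the smallest is 1, so the best response is C.

C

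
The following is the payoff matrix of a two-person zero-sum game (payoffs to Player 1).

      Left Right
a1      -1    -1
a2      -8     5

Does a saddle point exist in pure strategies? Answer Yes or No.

Row minima: a1 → -1, a2 → -8; maximin = -1.
Column maxima: Left → -1, Right → 5; minimax = -1.
maximin = minimax = -1, so a saddle point exists.

Yes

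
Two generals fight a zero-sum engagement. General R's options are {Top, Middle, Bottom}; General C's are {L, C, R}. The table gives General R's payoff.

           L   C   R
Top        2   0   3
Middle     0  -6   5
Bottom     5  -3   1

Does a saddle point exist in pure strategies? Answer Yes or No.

Yes

Row minima: Top → 0, Middle → -6, Bottom → -3; maximin = 0.
Column maxima: L → 5, C → 0, R → 5; minimax = 0.
maximin = minimax = 0, so a saddle point exists.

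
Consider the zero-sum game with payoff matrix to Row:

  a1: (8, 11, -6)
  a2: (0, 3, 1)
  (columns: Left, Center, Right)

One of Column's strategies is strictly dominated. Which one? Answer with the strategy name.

Center

Left holds Row's payoff strictly below Center in every row: 8 < 11, 0 < 3.
So Center is strictly dominated for Column.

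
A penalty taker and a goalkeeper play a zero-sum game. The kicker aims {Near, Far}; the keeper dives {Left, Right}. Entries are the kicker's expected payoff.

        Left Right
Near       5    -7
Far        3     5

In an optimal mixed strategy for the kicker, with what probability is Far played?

6/7

Row minima: Near → -7, Far → 3; maximin = 3.
Column maxima: Left → 5, Right → 5; minimax = 5.
3 ≠ 5, so there is no saddle point; optimal play is mixed.
Let the kicker play Near with probability p. Expected payoff against Left: 5p + 3(1−p) = 2p + 3; against Right: (-7)p + 5(1−p) = −12p + 5.
Setting these equal: 2p + 3 = −12p + 5 ⇒ 14p = 2 ⇒ p = 1/7, and the value is (2)·(1/7) + 3 = 23/7.
For the keeper: with q = P(Left), equating Near's and Far's payoffs gives 12q − 7 = −2q + 5 ⇒ q = 6/7.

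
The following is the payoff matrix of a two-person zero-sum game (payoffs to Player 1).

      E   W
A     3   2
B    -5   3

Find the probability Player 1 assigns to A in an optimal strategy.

Row minima: A → 2, B → -5; maximin = 2.
Column maxima: E → 3, W → 3; minimax = 3.
2 ≠ 3, so there is no saddle point; optimal play is mixed.
Let Player 1 play A with probability p. Expected payoff against E: 3p + (-5)(1−p) = 8p − 5; against W: 2p + 3(1−p) = −p + 3.
Setting these equal: 8p − 5 = −p + 3 ⇒ 9p = 8 ⇒ p = 8/9, and the value is (8)·(8/9) − 5 = 19/9.
For Player 2: with q = P(E), equating A's and B's payoffs gives q + 2 = −8q + 3 ⇒ q = 1/9.

8/9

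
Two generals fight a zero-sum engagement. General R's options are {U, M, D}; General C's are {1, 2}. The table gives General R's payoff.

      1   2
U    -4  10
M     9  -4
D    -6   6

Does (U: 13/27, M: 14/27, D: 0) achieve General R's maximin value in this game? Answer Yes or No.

Against 1 this mix gives (13/27)·(-4) + (14/27)·9 = 74/27.
Against 2 this mix gives (13/27)·10 + (14/27)·(-4) = 74/27.
All of General C's active replies (1, 2) yield 74/27, and no column does worse for General R. The mix makes General C indifferent and guarantees 74/27, so it is optimal.

Yes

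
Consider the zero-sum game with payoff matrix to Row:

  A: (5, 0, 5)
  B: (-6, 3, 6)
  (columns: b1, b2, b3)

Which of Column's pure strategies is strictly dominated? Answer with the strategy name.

b3

b2 holds Row's payoff strictly below b3 in every row: 0 < 5, 3 < 6.
So b3 is strictly dominated for Column.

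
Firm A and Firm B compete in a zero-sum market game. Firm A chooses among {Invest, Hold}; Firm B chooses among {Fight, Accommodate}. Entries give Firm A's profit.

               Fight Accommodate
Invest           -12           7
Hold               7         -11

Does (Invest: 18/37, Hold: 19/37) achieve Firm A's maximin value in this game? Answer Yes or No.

Against Fight this mix gives (18/37)·(-12) + (19/37)·7 = -83/37.
Against Accommodate this mix gives (18/37)·7 + (19/37)·(-11) = -83/37.
All of Firm B's active replies (Fight, Accommodate) yield -83/37, and no column does worse for Firm A. The mix makes Firm B indifferent and guarantees -83/37, so it is optimal.

Yes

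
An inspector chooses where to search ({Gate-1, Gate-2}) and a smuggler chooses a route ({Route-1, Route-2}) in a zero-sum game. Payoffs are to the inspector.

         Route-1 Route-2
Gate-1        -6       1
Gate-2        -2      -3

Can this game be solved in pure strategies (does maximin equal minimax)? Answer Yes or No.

Row minima: Gate-1 → -6, Gate-2 → -3; maximin = -3.
Column maxima: Route-1 → -2, Route-2 → 1; minimax = -2.
-3 ≠ -2, so no pure-strategy equilibrium exists.

No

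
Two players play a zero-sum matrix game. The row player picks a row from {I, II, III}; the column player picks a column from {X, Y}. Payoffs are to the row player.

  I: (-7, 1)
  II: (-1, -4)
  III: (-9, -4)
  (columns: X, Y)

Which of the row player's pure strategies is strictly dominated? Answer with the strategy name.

III

I gives a strictly higher payoff than III against every column: -7 > -9, 1 > -4.
So III is strictly dominated and the row player never plays it.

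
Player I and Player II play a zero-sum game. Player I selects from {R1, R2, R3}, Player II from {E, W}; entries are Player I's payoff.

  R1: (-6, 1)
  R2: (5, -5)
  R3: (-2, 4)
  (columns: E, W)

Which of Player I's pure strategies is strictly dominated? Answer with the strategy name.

R1

R3 gives a strictly higher payoff than R1 against every column: -2 > -6, 4 > 1.
So R1 is strictly dominated and Player I never plays it.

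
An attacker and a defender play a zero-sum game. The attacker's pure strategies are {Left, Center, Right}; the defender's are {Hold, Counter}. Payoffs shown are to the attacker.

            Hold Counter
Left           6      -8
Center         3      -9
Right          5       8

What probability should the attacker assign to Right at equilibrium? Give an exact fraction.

Row minima: Left → -8, Center → -9, Right → 5; maximin = 5.
Column maxima: Hold → 6, Counter → 8; minimax = 6.
5 ≠ 6, so there is no saddle point; optimal play is mixed.
Center is strictly dominated by Left, so the attacker never plays it.
On the remaining 2×2 (Left, Right vs Hold, Counter):
Let the attacker play Left with probability p. Expected payoff against Hold: 6p + 5(1−p) = p + 5; against Counter: (-8)p + 8(1−p) = −16p + 8.
Setting these equal: p + 5 = −16p + 8 ⇒ 17p = 3 ⇒ p = 3/17, and the value is (1)·(3/17) + 5 = 88/17.
For the defender: with q = P(Hold), equating Left's and Right's payoffs gives 14q − 8 = −3q + 8 ⇒ q = 16/17.

14/17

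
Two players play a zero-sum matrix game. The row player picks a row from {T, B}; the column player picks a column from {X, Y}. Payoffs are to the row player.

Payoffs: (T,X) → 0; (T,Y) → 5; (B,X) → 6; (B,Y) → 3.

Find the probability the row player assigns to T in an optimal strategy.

3/8

Row minima: T → 0, B → 3; maximin = 3.
Column maxima: X → 6, Y → 5; minimax = 5.
3 ≠ 5, so there is no saddle point; optimal play is mixed.
Let the row player play T with probability p. Expected payoff against X: 0p + 6(1−p) = −6p + 6; against Y: 5p + 3(1−p) = 2p + 3.
Setting these equal: −6p + 6 = 2p + 3 ⇒ −8p = -3 ⇒ p = 3/8, and the value is (-6)·(3/8) + 6 = 15/4.
For the column player: with q = P(X), equating T's and B's payoffs gives −5q + 5 = 3q + 3 ⇒ q = 1/4.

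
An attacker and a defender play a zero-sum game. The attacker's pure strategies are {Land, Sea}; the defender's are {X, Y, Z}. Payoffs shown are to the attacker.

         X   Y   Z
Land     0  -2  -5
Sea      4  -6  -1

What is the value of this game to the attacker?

Row minima: Land → -5, Sea → -6; maximin = -5.
Column maxima: X → 4, Y → -2, Z → -1; minimax = -2.
-5 ≠ -2, so there is no saddle point; optimal play is mixed.
X is strictly dominated by Y (it gives the attacker strictly more in every row), so the defender never plays it.
On the remaining 2×2 (Land, Sea vs Y, Z):
Let the attacker play Land with probability p. Expected payoff against Y: (-2)p + (-6)(1−p) = 4p − 6; against Z: (-5)p + (-1)(1−p) = −4p − 1.
Setting these equal: 4p − 6 = −4p − 1 ⇒ 8p = 5 ⇒ p = 5/8, and the value is (4)·(5/8) − 6 = -7/2.
For the defender: with q = P(Y), equating Land's and Sea's payoffs gives 3q − 5 = −5q − 1 ⇒ q = 1/2.

-7/2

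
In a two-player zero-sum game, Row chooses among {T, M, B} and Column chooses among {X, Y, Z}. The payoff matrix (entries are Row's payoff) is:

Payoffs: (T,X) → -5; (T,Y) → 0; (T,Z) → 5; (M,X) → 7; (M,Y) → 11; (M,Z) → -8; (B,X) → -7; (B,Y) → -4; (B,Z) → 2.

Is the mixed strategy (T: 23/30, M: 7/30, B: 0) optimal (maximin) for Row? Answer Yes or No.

No

Against X this mix gives (23/30)·(-5) + (7/30)·7 = -11/5.
Against Y this mix gives (23/30)·0 + (7/30)·11 = 77/30.
Against Z this mix gives (23/30)·5 + (7/30)·(-8) = 59/30.
Column will play X, holding Row to -11/5. Shifting weight toward the row that does better against X would raise this floor (the equalizing mix achieves -1/5 against both X and Z), so the proposed strategy is not optimal.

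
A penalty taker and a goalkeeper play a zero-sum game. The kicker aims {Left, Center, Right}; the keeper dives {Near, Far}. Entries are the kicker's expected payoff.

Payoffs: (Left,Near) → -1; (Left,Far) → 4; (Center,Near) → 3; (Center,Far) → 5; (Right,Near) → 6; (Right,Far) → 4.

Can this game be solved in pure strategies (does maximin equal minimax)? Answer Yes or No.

Row minima: Left → -1, Center → 3, Right → 4; maximin = 4.
Column maxima: Near → 6, Far → 5; minimax = 5.
4 ≠ 5, so no pure-strategy equilibrium exists.

No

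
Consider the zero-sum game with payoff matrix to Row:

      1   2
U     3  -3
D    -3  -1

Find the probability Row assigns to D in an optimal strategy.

3/4

Row minima: U → -3, D → -3; maximin = -3.
Column maxima: 1 → 3, 2 → -1; minimax = -1.
-3 ≠ -1, so there is no saddle point; optimal play is mixed.
Let Row play U with probability p. Expected payoff against 1: 3p + (-3)(1−p) = 6p − 3; against 2: (-3)p + (-1)(1−p) = −2p − 1.
Setting these equal: 6p − 3 = −2p − 1 ⇒ 8p = 2 ⇒ p = 1/4, and the value is (6)·(1/4) − 3 = -3/2.
For Column: with q = P(1), equating U's and D's payoffs gives 6q − 3 = −2q − 1 ⇒ q = 1/4.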